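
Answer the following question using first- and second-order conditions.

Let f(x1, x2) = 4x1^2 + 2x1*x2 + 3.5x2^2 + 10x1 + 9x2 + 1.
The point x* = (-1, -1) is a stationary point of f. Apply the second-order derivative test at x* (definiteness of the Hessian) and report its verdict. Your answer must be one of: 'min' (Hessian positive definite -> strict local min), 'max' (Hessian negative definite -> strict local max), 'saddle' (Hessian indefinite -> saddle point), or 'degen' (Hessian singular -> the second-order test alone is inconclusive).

Compute the Hessian H = grad^2 f:
  H = [[8, 2], [2, 7]]
Verify stationarity: grad f(x*) = H x* + g = (0, 0).
Eigenvalues of H: 5.4384, 9.5616.
Both eigenvalues > 0, so H is positive definite -> x* is a strict local min.

min


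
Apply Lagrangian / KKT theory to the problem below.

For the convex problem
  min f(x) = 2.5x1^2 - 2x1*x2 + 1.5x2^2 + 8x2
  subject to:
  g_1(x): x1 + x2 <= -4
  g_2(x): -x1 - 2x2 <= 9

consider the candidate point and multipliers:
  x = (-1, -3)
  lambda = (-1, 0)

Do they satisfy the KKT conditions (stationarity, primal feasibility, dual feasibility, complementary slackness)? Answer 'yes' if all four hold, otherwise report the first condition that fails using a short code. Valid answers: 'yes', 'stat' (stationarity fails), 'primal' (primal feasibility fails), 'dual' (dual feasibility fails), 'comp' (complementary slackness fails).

Gradient of f: grad f(x) = Q x + c = (1, 1)
Constraint values g_i(x) = a_i^T x - b_i:
  g_1((-1, -3)) = 0
  g_2((-1, -3)) = -2
Stationarity residual: grad f(x) + sum_i lambda_i a_i = (0, 0)
  -> stationarity OK
Primal feasibility (all g_i <= 0): OK
Dual feasibility (all lambda_i >= 0): FAILS
Complementary slackness (lambda_i * g_i(x) = 0 for all i): OK

Verdict: the first failing condition is dual_feasibility -> dual.

dual


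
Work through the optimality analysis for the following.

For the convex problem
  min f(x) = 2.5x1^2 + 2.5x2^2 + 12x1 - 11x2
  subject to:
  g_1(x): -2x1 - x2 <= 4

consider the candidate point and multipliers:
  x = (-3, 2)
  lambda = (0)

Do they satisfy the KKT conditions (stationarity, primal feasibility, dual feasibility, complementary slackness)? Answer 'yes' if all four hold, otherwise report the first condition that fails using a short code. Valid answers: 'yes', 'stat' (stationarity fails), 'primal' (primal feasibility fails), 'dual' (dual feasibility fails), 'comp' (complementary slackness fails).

Gradient of f: grad f(x) = Q x + c = (-3, -1)
Constraint values g_i(x) = a_i^T x - b_i:
  g_1((-3, 2)) = 0
Stationarity residual: grad f(x) + sum_i lambda_i a_i = (-3, -1)
  -> stationarity FAILS
Primal feasibility (all g_i <= 0): OK
Dual feasibility (all lambda_i >= 0): OK
Complementary slackness (lambda_i * g_i(x) = 0 for all i): OK

Verdict: the first failing condition is stationarity -> stat.

stat


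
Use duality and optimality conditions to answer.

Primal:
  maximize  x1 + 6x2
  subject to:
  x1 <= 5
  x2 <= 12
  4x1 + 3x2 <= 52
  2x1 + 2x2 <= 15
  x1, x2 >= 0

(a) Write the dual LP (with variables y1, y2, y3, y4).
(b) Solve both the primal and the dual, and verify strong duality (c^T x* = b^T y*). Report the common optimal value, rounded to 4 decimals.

The standard primal-dual pair for 'max c^T x s.t. A x <= b, x >= 0' is:
  Dual:  min b^T y  s.t.  A^T y >= c,  y >= 0.

So the dual LP is:
  minimize  5y1 + 12y2 + 52y3 + 15y4
  subject to:
    y1 + 4y3 + 2y4 >= 1
    y2 + 3y3 + 2y4 >= 6
    y1, y2, y3, y4 >= 0

Solving the primal: x* = (0, 7.5).
  primal value c^T x* = 45.
Solving the dual: y* = (0, 0, 0, 3).
  dual value b^T y* = 45.
Strong duality: c^T x* = b^T y*. Confirmed.

45


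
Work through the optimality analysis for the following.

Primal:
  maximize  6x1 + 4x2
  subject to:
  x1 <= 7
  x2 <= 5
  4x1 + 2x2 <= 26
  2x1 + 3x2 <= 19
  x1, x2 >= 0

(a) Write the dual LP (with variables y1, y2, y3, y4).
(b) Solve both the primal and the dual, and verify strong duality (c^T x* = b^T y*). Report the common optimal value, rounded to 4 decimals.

The standard primal-dual pair for 'max c^T x s.t. A x <= b, x >= 0' is:
  Dual:  min b^T y  s.t.  A^T y >= c,  y >= 0.

So the dual LP is:
  minimize  7y1 + 5y2 + 26y3 + 19y4
  subject to:
    y1 + 4y3 + 2y4 >= 6
    y2 + 2y3 + 3y4 >= 4
    y1, y2, y3, y4 >= 0

Solving the primal: x* = (5, 3).
  primal value c^T x* = 42.
Solving the dual: y* = (0, 0, 1.25, 0.5).
  dual value b^T y* = 42.
Strong duality: c^T x* = b^T y*. Confirmed.

42


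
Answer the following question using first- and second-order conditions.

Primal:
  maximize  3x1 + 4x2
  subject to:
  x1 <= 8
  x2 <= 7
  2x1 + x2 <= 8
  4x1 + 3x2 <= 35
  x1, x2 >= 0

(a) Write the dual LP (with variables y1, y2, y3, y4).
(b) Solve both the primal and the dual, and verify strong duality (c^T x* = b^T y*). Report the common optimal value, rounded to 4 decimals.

The standard primal-dual pair for 'max c^T x s.t. A x <= b, x >= 0' is:
  Dual:  min b^T y  s.t.  A^T y >= c,  y >= 0.

So the dual LP is:
  minimize  8y1 + 7y2 + 8y3 + 35y4
  subject to:
    y1 + 2y3 + 4y4 >= 3
    y2 + y3 + 3y4 >= 4
    y1, y2, y3, y4 >= 0

Solving the primal: x* = (0.5, 7).
  primal value c^T x* = 29.5.
Solving the dual: y* = (0, 2.5, 1.5, 0).
  dual value b^T y* = 29.5.
Strong duality: c^T x* = b^T y*. Confirmed.

29.5


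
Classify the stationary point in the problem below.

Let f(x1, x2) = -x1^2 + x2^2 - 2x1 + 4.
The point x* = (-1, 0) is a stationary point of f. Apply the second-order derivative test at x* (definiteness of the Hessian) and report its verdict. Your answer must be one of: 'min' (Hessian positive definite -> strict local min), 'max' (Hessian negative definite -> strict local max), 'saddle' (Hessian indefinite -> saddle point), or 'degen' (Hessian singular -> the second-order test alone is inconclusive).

Compute the Hessian H = grad^2 f:
  H = [[-2, 0], [0, 2]]
Verify stationarity: grad f(x*) = H x* + g = (0, 0).
Eigenvalues of H: -2, 2.
Eigenvalues have mixed signs, so H is indefinite -> x* is a saddle point.

saddle


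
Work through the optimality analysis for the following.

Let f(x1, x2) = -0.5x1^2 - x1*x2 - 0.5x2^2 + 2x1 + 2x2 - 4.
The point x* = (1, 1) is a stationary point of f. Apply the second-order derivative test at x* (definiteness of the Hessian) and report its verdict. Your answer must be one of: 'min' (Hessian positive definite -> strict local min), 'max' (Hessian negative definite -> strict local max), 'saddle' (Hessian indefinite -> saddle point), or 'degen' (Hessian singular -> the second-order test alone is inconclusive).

Compute the Hessian H = grad^2 f:
  H = [[-1, -1], [-1, -1]]
Verify stationarity: grad f(x*) = H x* + g = (0, 0).
Eigenvalues of H: -2, 0.
H has a zero eigenvalue (singular; negative semidefinite but not definite), so H is neither positive definite, negative definite, nor indefinite. The second-order test alone is inconclusive -> degen.
(Indeed, f is constant along the null direction of H through x*, so x* is not a strict local extremum.)

degen


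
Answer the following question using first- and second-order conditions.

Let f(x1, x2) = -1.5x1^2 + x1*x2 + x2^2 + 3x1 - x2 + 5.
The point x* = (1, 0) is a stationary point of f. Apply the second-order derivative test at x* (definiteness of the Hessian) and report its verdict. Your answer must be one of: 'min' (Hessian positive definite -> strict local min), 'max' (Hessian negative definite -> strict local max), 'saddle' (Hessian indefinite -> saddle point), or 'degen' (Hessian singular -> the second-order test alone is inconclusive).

Compute the Hessian H = grad^2 f:
  H = [[-3, 1], [1, 2]]
Verify stationarity: grad f(x*) = H x* + g = (0, 0).
Eigenvalues of H: -3.1926, 2.1926.
Eigenvalues have mixed signs, so H is indefinite -> x* is a saddle point.

saddle


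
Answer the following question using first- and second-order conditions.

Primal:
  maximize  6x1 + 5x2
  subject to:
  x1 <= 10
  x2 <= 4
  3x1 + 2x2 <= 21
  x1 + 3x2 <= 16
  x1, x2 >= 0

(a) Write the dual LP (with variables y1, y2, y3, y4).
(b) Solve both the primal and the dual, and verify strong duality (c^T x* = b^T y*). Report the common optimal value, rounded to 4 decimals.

The standard primal-dual pair for 'max c^T x s.t. A x <= b, x >= 0' is:
  Dual:  min b^T y  s.t.  A^T y >= c,  y >= 0.

So the dual LP is:
  minimize  10y1 + 4y2 + 21y3 + 16y4
  subject to:
    y1 + 3y3 + y4 >= 6
    y2 + 2y3 + 3y4 >= 5
    y1, y2, y3, y4 >= 0

Solving the primal: x* = (4.4286, 3.8571).
  primal value c^T x* = 45.8571.
Solving the dual: y* = (0, 0, 1.8571, 0.4286).
  dual value b^T y* = 45.8571.
Strong duality: c^T x* = b^T y*. Confirmed.

45.8571


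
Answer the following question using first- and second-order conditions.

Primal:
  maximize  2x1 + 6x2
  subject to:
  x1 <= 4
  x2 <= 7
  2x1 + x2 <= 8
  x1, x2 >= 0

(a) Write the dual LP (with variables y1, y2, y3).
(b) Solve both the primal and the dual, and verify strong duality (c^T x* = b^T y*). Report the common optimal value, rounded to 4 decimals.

The standard primal-dual pair for 'max c^T x s.t. A x <= b, x >= 0' is:
  Dual:  min b^T y  s.t.  A^T y >= c,  y >= 0.

So the dual LP is:
  minimize  4y1 + 7y2 + 8y3
  subject to:
    y1 + 2y3 >= 2
    y2 + y3 >= 6
    y1, y2, y3 >= 0

Solving the primal: x* = (0.5, 7).
  primal value c^T x* = 43.
Solving the dual: y* = (0, 5, 1).
  dual value b^T y* = 43.
Strong duality: c^T x* = b^T y*. Confirmed.

43


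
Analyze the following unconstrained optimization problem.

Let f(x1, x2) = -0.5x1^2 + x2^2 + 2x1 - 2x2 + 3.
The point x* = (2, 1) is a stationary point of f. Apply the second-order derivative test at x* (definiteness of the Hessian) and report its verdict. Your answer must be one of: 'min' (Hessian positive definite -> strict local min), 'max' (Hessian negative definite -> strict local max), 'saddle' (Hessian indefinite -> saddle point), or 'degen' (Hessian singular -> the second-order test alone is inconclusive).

Compute the Hessian H = grad^2 f:
  H = [[-1, 0], [0, 2]]
Verify stationarity: grad f(x*) = H x* + g = (0, 0).
Eigenvalues of H: -1, 2.
Eigenvalues have mixed signs, so H is indefinite -> x* is a saddle point.

saddle


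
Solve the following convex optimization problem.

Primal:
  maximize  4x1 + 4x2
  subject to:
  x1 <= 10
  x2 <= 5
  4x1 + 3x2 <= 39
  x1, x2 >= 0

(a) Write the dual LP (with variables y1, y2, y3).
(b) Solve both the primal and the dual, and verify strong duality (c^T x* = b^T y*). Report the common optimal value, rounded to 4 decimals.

The standard primal-dual pair for 'max c^T x s.t. A x <= b, x >= 0' is:
  Dual:  min b^T y  s.t.  A^T y >= c,  y >= 0.

So the dual LP is:
  minimize  10y1 + 5y2 + 39y3
  subject to:
    y1 + 4y3 >= 4
    y2 + 3y3 >= 4
    y1, y2, y3 >= 0

Solving the primal: x* = (6, 5).
  primal value c^T x* = 44.
Solving the dual: y* = (0, 1, 1).
  dual value b^T y* = 44.
Strong duality: c^T x* = b^T y*. Confirmed.

44


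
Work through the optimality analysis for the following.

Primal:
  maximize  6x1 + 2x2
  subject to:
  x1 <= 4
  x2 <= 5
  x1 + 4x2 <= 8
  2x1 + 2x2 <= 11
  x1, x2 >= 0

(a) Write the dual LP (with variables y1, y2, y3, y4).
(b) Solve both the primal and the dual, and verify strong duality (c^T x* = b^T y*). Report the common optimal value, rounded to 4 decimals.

The standard primal-dual pair for 'max c^T x s.t. A x <= b, x >= 0' is:
  Dual:  min b^T y  s.t.  A^T y >= c,  y >= 0.

So the dual LP is:
  minimize  4y1 + 5y2 + 8y3 + 11y4
  subject to:
    y1 + y3 + 2y4 >= 6
    y2 + 4y3 + 2y4 >= 2
    y1, y2, y3, y4 >= 0

Solving the primal: x* = (4, 1).
  primal value c^T x* = 26.
Solving the dual: y* = (5.5, 0, 0.5, 0).
  dual value b^T y* = 26.
Strong duality: c^T x* = b^T y*. Confirmed.

26


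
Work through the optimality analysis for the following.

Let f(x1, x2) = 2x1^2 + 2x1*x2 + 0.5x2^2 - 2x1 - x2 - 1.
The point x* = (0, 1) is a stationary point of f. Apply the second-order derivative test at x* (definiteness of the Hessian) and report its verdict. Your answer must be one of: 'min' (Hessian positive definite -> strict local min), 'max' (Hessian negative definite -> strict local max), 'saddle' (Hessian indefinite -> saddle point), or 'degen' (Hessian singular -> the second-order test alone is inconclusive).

Compute the Hessian H = grad^2 f:
  H = [[4, 2], [2, 1]]
Verify stationarity: grad f(x*) = H x* + g = (0, 0).
Eigenvalues of H: 0, 5.
H has a zero eigenvalue (singular; positive semidefinite but not definite), so H is neither positive definite, negative definite, nor indefinite. The second-order test alone is inconclusive -> degen.
(Indeed, f is constant along the null direction of H through x*, so x* is not a strict local extremum.)

degen


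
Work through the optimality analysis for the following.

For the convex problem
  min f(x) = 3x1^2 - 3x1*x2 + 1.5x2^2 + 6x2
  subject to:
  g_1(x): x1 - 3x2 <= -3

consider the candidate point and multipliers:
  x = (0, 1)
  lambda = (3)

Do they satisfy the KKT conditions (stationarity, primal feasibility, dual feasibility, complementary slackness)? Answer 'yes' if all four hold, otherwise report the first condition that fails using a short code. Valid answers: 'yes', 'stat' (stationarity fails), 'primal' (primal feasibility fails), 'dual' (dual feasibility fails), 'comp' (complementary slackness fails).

Gradient of f: grad f(x) = Q x + c = (-3, 9)
Constraint values g_i(x) = a_i^T x - b_i:
  g_1((0, 1)) = 0
Stationarity residual: grad f(x) + sum_i lambda_i a_i = (0, 0)
  -> stationarity OK
Primal feasibility (all g_i <= 0): OK
Dual feasibility (all lambda_i >= 0): OK
Complementary slackness (lambda_i * g_i(x) = 0 for all i): OK

Verdict: yes, KKT holds.

yes


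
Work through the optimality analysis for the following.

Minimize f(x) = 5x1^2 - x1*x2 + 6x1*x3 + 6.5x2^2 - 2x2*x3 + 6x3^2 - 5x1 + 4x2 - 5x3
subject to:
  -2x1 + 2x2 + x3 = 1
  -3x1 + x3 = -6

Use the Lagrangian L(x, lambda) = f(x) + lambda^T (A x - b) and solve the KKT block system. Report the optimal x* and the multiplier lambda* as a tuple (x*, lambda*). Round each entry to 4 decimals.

Form the Lagrangian:
  L(x, lambda) = (1/2) x^T Q x + c^T x + lambda^T (A x - b)
Stationarity (grad_x L = 0): Q x + c + A^T lambda = 0.
Primal feasibility: A x = b.

This gives the KKT block system:
  [ Q   A^T ] [ x     ]   [-c ]
  [ A    0  ] [ lambda ] = [ b ]

Solving the linear system:
  x*      = (1.9924, 2.5038, -0.0228)
  lambda* = (-17.3014, 15.6286)
  f(x*)   = 55.6202

x* = (1.9924, 2.5038, -0.0228), lambda* = (-17.3014, 15.6286)


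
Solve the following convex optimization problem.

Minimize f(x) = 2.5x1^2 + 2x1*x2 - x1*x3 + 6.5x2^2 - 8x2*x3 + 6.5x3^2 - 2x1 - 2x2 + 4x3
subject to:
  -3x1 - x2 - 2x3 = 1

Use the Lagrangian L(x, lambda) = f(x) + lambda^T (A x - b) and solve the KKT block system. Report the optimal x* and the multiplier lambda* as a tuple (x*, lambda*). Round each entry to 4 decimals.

Form the Lagrangian:
  L(x, lambda) = (1/2) x^T Q x + c^T x + lambda^T (A x - b)
Stationarity (grad_x L = 0): Q x + c + A^T lambda = 0.
Primal feasibility: A x = b.

This gives the KKT block system:
  [ Q   A^T ] [ x     ]   [-c ]
  [ A    0  ] [ lambda ] = [ b ]

Solving the linear system:
  x*      = (0.0769, -0.2109, -0.5099)
  lambda* = (-0.5091)
  f(x*)   = -0.6312

x* = (0.0769, -0.2109, -0.5099), lambda* = (-0.5091)


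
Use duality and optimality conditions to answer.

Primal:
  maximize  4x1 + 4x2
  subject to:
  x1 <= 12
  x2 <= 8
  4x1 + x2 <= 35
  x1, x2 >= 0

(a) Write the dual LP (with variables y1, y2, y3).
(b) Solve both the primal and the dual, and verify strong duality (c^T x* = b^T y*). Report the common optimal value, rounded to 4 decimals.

The standard primal-dual pair for 'max c^T x s.t. A x <= b, x >= 0' is:
  Dual:  min b^T y  s.t.  A^T y >= c,  y >= 0.

So the dual LP is:
  minimize  12y1 + 8y2 + 35y3
  subject to:
    y1 + 4y3 >= 4
    y2 + y3 >= 4
    y1, y2, y3 >= 0

Solving the primal: x* = (6.75, 8).
  primal value c^T x* = 59.
Solving the dual: y* = (0, 3, 1).
  dual value b^T y* = 59.
Strong duality: c^T x* = b^T y*. Confirmed.

59


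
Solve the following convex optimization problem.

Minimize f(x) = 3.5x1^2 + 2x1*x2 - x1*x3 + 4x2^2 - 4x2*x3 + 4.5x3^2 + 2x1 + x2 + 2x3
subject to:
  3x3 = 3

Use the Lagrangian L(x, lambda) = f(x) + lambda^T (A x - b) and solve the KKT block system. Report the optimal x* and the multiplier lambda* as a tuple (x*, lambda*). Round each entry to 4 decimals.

Form the Lagrangian:
  L(x, lambda) = (1/2) x^T Q x + c^T x + lambda^T (A x - b)
Stationarity (grad_x L = 0): Q x + c + A^T lambda = 0.
Primal feasibility: A x = b.

This gives the KKT block system:
  [ Q   A^T ] [ x     ]   [-c ]
  [ A    0  ] [ lambda ] = [ b ]

Solving the linear system:
  x*      = (-0.2692, 0.4423, 1)
  lambda* = (-3.1667)
  f(x*)   = 5.7019

x* = (-0.2692, 0.4423, 1), lambda* = (-3.1667)


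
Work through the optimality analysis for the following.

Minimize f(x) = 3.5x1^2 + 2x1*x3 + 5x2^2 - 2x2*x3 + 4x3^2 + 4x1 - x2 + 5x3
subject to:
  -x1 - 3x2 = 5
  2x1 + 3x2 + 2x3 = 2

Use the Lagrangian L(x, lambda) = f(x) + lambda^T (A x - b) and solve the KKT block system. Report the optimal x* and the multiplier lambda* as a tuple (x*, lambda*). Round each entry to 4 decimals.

Form the Lagrangian:
  L(x, lambda) = (1/2) x^T Q x + c^T x + lambda^T (A x - b)
Stationarity (grad_x L = 0): Q x + c + A^T lambda = 0.
Primal feasibility: A x = b.

This gives the KKT block system:
  [ Q   A^T ] [ x     ]   [-c ]
  [ A    0  ] [ lambda ] = [ b ]

Solving the linear system:
  x*      = (-0.1418, -1.6194, 3.5709)
  lambda* = (-26.3731, -18.2612)
  f(x*)   = 93.6474

x* = (-0.1418, -1.6194, 3.5709), lambda* = (-26.3731, -18.2612)


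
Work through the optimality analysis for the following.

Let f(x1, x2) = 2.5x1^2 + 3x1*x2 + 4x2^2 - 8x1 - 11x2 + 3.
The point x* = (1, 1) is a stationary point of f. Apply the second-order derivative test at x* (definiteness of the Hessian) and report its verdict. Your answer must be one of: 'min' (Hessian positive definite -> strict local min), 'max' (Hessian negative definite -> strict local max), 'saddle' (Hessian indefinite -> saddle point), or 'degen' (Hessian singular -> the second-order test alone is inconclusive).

Compute the Hessian H = grad^2 f:
  H = [[5, 3], [3, 8]]
Verify stationarity: grad f(x*) = H x* + g = (0, 0).
Eigenvalues of H: 3.1459, 9.8541.
Both eigenvalues > 0, so H is positive definite -> x* is a strict local min.

min


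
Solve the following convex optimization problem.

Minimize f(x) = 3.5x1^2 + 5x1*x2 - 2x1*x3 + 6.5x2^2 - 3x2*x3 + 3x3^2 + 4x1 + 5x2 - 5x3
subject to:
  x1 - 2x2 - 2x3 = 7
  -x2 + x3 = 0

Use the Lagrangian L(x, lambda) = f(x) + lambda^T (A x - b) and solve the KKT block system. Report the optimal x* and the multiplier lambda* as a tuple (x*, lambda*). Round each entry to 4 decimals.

Form the Lagrangian:
  L(x, lambda) = (1/2) x^T Q x + c^T x + lambda^T (A x - b)
Stationarity (grad_x L = 0): Q x + c + A^T lambda = 0.
Primal feasibility: A x = b.

This gives the KKT block system:
  [ Q   A^T ] [ x     ]   [-c ]
  [ A    0  ] [ lambda ] = [ b ]

Solving the linear system:
  x*      = (0.745, -1.5638, -1.5638)
  lambda* = (-4.5235, 2.1342)
  f(x*)   = 17.3221

x* = (0.745, -1.5638, -1.5638), lambda* = (-4.5235, 2.1342)


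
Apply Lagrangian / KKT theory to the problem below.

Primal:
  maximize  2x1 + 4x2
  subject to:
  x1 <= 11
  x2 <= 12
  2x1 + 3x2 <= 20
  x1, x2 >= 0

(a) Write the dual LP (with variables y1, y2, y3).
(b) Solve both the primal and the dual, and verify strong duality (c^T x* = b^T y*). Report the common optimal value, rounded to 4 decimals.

The standard primal-dual pair for 'max c^T x s.t. A x <= b, x >= 0' is:
  Dual:  min b^T y  s.t.  A^T y >= c,  y >= 0.

So the dual LP is:
  minimize  11y1 + 12y2 + 20y3
  subject to:
    y1 + 2y3 >= 2
    y2 + 3y3 >= 4
    y1, y2, y3 >= 0

Solving the primal: x* = (0, 6.6667).
  primal value c^T x* = 26.6667.
Solving the dual: y* = (0, 0, 1.3333).
  dual value b^T y* = 26.6667.
Strong duality: c^T x* = b^T y*. Confirmed.

26.6667


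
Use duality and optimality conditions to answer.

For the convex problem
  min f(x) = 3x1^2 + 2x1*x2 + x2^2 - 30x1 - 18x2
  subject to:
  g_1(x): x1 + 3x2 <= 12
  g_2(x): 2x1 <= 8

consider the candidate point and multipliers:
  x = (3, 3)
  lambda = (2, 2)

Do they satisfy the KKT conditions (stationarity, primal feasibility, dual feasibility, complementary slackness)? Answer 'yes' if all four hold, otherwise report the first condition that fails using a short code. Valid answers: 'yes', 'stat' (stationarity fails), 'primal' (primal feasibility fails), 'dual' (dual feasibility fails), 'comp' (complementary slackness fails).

Gradient of f: grad f(x) = Q x + c = (-6, -6)
Constraint values g_i(x) = a_i^T x - b_i:
  g_1((3, 3)) = 0
  g_2((3, 3)) = -2
Stationarity residual: grad f(x) + sum_i lambda_i a_i = (0, 0)
  -> stationarity OK
Primal feasibility (all g_i <= 0): OK
Dual feasibility (all lambda_i >= 0): OK
Complementary slackness (lambda_i * g_i(x) = 0 for all i): FAILS

Verdict: the first failing condition is complementary_slackness -> comp.

comp


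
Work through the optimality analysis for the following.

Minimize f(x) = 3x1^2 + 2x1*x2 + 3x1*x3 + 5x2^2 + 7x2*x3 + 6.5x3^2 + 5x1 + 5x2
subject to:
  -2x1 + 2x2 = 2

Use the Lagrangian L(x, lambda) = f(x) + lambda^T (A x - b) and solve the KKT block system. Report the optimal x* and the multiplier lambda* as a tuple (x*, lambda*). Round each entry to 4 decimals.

Form the Lagrangian:
  L(x, lambda) = (1/2) x^T Q x + c^T x + lambda^T (A x - b)
Stationarity (grad_x L = 0): Q x + c + A^T lambda = 0.
Primal feasibility: A x = b.

This gives the KKT block system:
  [ Q   A^T ] [ x     ]   [-c ]
  [ A    0  ] [ lambda ] = [ b ]

Solving the linear system:
  x*      = (-1.35, -0.35, 0.5)
  lambda* = (-1.15)
  f(x*)   = -3.1

x* = (-1.35, -0.35, 0.5), lambda* = (-1.15)


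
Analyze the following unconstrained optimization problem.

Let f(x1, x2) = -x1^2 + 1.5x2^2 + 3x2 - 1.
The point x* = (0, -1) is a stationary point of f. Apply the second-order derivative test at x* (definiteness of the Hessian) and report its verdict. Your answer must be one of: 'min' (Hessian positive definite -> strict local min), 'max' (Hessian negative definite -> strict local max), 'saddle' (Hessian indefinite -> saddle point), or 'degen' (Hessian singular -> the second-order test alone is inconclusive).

Compute the Hessian H = grad^2 f:
  H = [[-2, 0], [0, 3]]
Verify stationarity: grad f(x*) = H x* + g = (0, 0).
Eigenvalues of H: -2, 3.
Eigenvalues have mixed signs, so H is indefinite -> x* is a saddle point.

saddle


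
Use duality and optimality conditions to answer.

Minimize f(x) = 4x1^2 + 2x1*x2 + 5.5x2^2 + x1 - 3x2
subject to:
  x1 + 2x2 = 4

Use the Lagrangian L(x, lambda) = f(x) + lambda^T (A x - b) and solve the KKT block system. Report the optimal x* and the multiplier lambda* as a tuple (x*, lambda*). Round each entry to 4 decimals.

Form the Lagrangian:
  L(x, lambda) = (1/2) x^T Q x + c^T x + lambda^T (A x - b)
Stationarity (grad_x L = 0): Q x + c + A^T lambda = 0.
Primal feasibility: A x = b.

This gives the KKT block system:
  [ Q   A^T ] [ x     ]   [-c ]
  [ A    0  ] [ lambda ] = [ b ]

Solving the linear system:
  x*      = (0.5143, 1.7429)
  lambda* = (-8.6)
  f(x*)   = 14.8429

x* = (0.5143, 1.7429), lambda* = (-8.6)


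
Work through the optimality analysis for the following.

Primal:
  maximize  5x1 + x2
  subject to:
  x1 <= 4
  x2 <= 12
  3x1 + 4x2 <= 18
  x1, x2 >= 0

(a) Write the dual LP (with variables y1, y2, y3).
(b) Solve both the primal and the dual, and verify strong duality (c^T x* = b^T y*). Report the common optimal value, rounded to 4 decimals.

The standard primal-dual pair for 'max c^T x s.t. A x <= b, x >= 0' is:
  Dual:  min b^T y  s.t.  A^T y >= c,  y >= 0.

So the dual LP is:
  minimize  4y1 + 12y2 + 18y3
  subject to:
    y1 + 3y3 >= 5
    y2 + 4y3 >= 1
    y1, y2, y3 >= 0

Solving the primal: x* = (4, 1.5).
  primal value c^T x* = 21.5.
Solving the dual: y* = (4.25, 0, 0.25).
  dual value b^T y* = 21.5.
Strong duality: c^T x* = b^T y*. Confirmed.

21.5


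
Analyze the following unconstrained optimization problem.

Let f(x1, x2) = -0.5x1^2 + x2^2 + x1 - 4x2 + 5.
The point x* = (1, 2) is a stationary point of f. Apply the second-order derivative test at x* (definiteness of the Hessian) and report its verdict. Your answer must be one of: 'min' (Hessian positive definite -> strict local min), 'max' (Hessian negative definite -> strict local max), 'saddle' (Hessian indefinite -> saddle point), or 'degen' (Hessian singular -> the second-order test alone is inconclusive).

Compute the Hessian H = grad^2 f:
  H = [[-1, 0], [0, 2]]
Verify stationarity: grad f(x*) = H x* + g = (0, 0).
Eigenvalues of H: -1, 2.
Eigenvalues have mixed signs, so H is indefinite -> x* is a saddle point.

saddle


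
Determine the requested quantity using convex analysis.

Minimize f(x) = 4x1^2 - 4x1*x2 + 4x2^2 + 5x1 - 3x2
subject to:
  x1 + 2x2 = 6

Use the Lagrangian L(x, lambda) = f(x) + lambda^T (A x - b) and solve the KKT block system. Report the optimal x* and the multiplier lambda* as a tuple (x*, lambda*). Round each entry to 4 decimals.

Form the Lagrangian:
  L(x, lambda) = (1/2) x^T Q x + c^T x + lambda^T (A x - b)
Stationarity (grad_x L = 0): Q x + c + A^T lambda = 0.
Primal feasibility: A x = b.

This gives the KKT block system:
  [ Q   A^T ] [ x     ]   [-c ]
  [ A    0  ] [ lambda ] = [ b ]

Solving the linear system:
  x*      = (1.25, 2.375)
  lambda* = (-5.5)
  f(x*)   = 16.0625

x* = (1.25, 2.375), lambda* = (-5.5)


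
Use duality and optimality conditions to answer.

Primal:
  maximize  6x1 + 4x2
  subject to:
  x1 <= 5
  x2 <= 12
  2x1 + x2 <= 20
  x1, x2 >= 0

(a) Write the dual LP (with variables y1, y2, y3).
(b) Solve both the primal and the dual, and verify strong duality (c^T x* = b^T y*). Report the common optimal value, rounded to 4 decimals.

The standard primal-dual pair for 'max c^T x s.t. A x <= b, x >= 0' is:
  Dual:  min b^T y  s.t.  A^T y >= c,  y >= 0.

So the dual LP is:
  minimize  5y1 + 12y2 + 20y3
  subject to:
    y1 + 2y3 >= 6
    y2 + y3 >= 4
    y1, y2, y3 >= 0

Solving the primal: x* = (4, 12).
  primal value c^T x* = 72.
Solving the dual: y* = (0, 1, 3).
  dual value b^T y* = 72.
Strong duality: c^T x* = b^T y*. Confirmed.

72


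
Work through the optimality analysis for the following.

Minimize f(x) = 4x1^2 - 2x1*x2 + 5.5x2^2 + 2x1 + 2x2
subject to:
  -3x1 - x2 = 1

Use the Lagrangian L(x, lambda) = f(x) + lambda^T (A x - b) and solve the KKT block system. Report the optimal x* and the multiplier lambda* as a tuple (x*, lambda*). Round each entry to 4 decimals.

Form the Lagrangian:
  L(x, lambda) = (1/2) x^T Q x + c^T x + lambda^T (A x - b)
Stationarity (grad_x L = 0): Q x + c + A^T lambda = 0.
Primal feasibility: A x = b.

This gives the KKT block system:
  [ Q   A^T ] [ x     ]   [-c ]
  [ A    0  ] [ lambda ] = [ b ]

Solving the linear system:
  x*      = (-0.2605, -0.2185)
  lambda* = (0.1176)
  f(x*)   = -0.5378

x* = (-0.2605, -0.2185), lambda* = (0.1176)


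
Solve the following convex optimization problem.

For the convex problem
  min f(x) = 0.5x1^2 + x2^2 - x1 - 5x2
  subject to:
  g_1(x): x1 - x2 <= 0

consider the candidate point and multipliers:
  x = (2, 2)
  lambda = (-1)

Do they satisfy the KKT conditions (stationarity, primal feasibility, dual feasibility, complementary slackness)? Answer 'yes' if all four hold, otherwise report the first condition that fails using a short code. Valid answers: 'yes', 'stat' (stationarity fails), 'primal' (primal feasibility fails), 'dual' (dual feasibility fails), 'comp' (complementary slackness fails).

Gradient of f: grad f(x) = Q x + c = (1, -1)
Constraint values g_i(x) = a_i^T x - b_i:
  g_1((2, 2)) = 0
Stationarity residual: grad f(x) + sum_i lambda_i a_i = (0, 0)
  -> stationarity OK
Primal feasibility (all g_i <= 0): OK
Dual feasibility (all lambda_i >= 0): FAILS
Complementary slackness (lambda_i * g_i(x) = 0 for all i): OK

Verdict: the first failing condition is dual_feasibility -> dual.

dual


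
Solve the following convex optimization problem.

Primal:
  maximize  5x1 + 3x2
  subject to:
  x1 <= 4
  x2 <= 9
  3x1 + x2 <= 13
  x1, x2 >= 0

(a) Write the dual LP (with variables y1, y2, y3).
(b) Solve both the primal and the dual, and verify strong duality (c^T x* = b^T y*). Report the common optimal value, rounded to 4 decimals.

The standard primal-dual pair for 'max c^T x s.t. A x <= b, x >= 0' is:
  Dual:  min b^T y  s.t.  A^T y >= c,  y >= 0.

So the dual LP is:
  minimize  4y1 + 9y2 + 13y3
  subject to:
    y1 + 3y3 >= 5
    y2 + y3 >= 3
    y1, y2, y3 >= 0

Solving the primal: x* = (1.3333, 9).
  primal value c^T x* = 33.6667.
Solving the dual: y* = (0, 1.3333, 1.6667).
  dual value b^T y* = 33.6667.
Strong duality: c^T x* = b^T y*. Confirmed.

33.6667


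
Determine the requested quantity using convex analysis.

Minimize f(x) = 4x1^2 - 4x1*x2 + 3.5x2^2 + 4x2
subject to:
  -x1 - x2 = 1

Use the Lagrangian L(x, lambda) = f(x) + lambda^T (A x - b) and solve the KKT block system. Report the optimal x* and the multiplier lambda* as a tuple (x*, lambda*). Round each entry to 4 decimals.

Form the Lagrangian:
  L(x, lambda) = (1/2) x^T Q x + c^T x + lambda^T (A x - b)
Stationarity (grad_x L = 0): Q x + c + A^T lambda = 0.
Primal feasibility: A x = b.

This gives the KKT block system:
  [ Q   A^T ] [ x     ]   [-c ]
  [ A    0  ] [ lambda ] = [ b ]

Solving the linear system:
  x*      = (-0.3043, -0.6957)
  lambda* = (0.3478)
  f(x*)   = -1.5652

x* = (-0.3043, -0.6957), lambda* = (0.3478)


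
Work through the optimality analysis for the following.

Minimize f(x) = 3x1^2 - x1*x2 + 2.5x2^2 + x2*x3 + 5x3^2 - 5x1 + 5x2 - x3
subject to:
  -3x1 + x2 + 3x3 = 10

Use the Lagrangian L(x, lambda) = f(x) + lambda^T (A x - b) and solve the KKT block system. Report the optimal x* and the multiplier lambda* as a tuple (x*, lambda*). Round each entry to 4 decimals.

Form the Lagrangian:
  L(x, lambda) = (1/2) x^T Q x + c^T x + lambda^T (A x - b)
Stationarity (grad_x L = 0): Q x + c + A^T lambda = 0.
Primal feasibility: A x = b.

This gives the KKT block system:
  [ Q   A^T ] [ x     ]   [-c ]
  [ A    0  ] [ lambda ] = [ b ]

Solving the linear system:
  x*      = (-1.8509, -0.6842, 1.7105)
  lambda* = (-5.1404)
  f(x*)   = 27.7632

x* = (-1.8509, -0.6842, 1.7105), lambda* = (-5.1404)


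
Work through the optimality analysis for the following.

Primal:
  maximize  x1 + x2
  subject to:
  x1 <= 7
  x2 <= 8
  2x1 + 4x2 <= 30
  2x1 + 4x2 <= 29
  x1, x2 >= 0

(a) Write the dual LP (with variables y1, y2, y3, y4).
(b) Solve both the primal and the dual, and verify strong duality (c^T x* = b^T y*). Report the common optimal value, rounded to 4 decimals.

The standard primal-dual pair for 'max c^T x s.t. A x <= b, x >= 0' is:
  Dual:  min b^T y  s.t.  A^T y >= c,  y >= 0.

So the dual LP is:
  minimize  7y1 + 8y2 + 30y3 + 29y4
  subject to:
    y1 + 2y3 + 2y4 >= 1
    y2 + 4y3 + 4y4 >= 1
    y1, y2, y3, y4 >= 0

Solving the primal: x* = (7, 3.75).
  primal value c^T x* = 10.75.
Solving the dual: y* = (0.5, 0, 0, 0.25).
  dual value b^T y* = 10.75.
Strong duality: c^T x* = b^T y*. Confirmed.

10.75


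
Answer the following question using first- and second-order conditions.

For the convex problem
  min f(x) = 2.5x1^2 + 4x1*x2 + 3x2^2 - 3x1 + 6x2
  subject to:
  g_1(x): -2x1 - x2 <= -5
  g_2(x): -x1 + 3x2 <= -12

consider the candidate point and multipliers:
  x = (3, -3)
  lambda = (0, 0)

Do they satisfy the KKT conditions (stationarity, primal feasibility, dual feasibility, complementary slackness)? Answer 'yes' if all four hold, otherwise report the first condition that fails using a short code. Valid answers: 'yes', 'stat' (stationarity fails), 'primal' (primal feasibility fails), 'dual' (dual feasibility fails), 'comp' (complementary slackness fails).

Gradient of f: grad f(x) = Q x + c = (0, 0)
Constraint values g_i(x) = a_i^T x - b_i:
  g_1((3, -3)) = 2
  g_2((3, -3)) = 0
Stationarity residual: grad f(x) + sum_i lambda_i a_i = (0, 0)
  -> stationarity OK
Primal feasibility (all g_i <= 0): FAILS
Dual feasibility (all lambda_i >= 0): OK
Complementary slackness (lambda_i * g_i(x) = 0 for all i): OK

Verdict: the first failing condition is primal_feasibility -> primal.

primal


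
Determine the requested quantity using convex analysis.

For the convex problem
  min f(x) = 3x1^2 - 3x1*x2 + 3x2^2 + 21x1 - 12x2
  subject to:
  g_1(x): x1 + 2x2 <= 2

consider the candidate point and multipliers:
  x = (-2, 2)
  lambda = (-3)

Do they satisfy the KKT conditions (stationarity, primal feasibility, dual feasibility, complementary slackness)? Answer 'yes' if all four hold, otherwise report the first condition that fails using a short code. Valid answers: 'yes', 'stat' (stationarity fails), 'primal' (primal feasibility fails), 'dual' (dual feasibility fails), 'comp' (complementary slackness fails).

Gradient of f: grad f(x) = Q x + c = (3, 6)
Constraint values g_i(x) = a_i^T x - b_i:
  g_1((-2, 2)) = 0
Stationarity residual: grad f(x) + sum_i lambda_i a_i = (0, 0)
  -> stationarity OK
Primal feasibility (all g_i <= 0): OK
Dual feasibility (all lambda_i >= 0): FAILS
Complementary slackness (lambda_i * g_i(x) = 0 for all i): OK

Verdict: the first failing condition is dual_feasibility -> dual.

dual


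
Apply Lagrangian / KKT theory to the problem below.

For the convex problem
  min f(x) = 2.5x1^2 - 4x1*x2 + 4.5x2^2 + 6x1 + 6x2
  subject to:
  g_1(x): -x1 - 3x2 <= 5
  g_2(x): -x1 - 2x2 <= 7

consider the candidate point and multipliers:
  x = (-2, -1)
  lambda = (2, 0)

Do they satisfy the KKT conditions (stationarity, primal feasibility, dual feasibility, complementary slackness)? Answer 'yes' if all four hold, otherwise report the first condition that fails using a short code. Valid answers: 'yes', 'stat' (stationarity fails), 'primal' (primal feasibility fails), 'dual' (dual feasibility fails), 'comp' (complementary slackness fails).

Gradient of f: grad f(x) = Q x + c = (0, 5)
Constraint values g_i(x) = a_i^T x - b_i:
  g_1((-2, -1)) = 0
  g_2((-2, -1)) = -3
Stationarity residual: grad f(x) + sum_i lambda_i a_i = (-2, -1)
  -> stationarity FAILS
Primal feasibility (all g_i <= 0): OK
Dual feasibility (all lambda_i >= 0): OK
Complementary slackness (lambda_i * g_i(x) = 0 for all i): OK

Verdict: the first failing condition is stationarity -> stat.

stat


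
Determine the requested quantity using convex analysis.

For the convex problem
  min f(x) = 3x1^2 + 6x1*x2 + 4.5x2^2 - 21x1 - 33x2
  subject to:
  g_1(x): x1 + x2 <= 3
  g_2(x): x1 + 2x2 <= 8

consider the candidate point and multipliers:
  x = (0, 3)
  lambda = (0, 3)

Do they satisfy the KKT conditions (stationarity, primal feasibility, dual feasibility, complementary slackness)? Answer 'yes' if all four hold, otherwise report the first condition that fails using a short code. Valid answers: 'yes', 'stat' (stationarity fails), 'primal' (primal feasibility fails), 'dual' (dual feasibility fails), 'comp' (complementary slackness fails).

Gradient of f: grad f(x) = Q x + c = (-3, -6)
Constraint values g_i(x) = a_i^T x - b_i:
  g_1((0, 3)) = 0
  g_2((0, 3)) = -2
Stationarity residual: grad f(x) + sum_i lambda_i a_i = (0, 0)
  -> stationarity OK
Primal feasibility (all g_i <= 0): OK
Dual feasibility (all lambda_i >= 0): OK
Complementary slackness (lambda_i * g_i(x) = 0 for all i): FAILS

Verdict: the first failing condition is complementary_slackness -> comp.

comp


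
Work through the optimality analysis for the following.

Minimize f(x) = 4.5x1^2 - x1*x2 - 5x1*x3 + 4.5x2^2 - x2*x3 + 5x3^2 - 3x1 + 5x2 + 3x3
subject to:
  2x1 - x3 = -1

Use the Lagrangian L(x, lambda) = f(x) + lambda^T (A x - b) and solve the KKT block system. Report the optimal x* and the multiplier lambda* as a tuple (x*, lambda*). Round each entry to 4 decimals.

Form the Lagrangian:
  L(x, lambda) = (1/2) x^T Q x + c^T x + lambda^T (A x - b)
Stationarity (grad_x L = 0): Q x + c + A^T lambda = 0.
Primal feasibility: A x = b.

This gives the KKT block system:
  [ Q   A^T ] [ x     ]   [-c ]
  [ A    0  ] [ lambda ] = [ b ]

Solving the linear system:
  x*      = (-0.6905, -0.6746, -0.381)
  lambda* = (3.3175)
  f(x*)   = 0.4365

x* = (-0.6905, -0.6746, -0.381), lambda* = (3.3175)


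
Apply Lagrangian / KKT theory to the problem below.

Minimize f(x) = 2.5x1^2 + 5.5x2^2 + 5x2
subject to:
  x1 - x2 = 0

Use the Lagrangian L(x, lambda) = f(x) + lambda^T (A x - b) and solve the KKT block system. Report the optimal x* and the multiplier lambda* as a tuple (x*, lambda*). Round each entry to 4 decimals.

Form the Lagrangian:
  L(x, lambda) = (1/2) x^T Q x + c^T x + lambda^T (A x - b)
Stationarity (grad_x L = 0): Q x + c + A^T lambda = 0.
Primal feasibility: A x = b.

This gives the KKT block system:
  [ Q   A^T ] [ x     ]   [-c ]
  [ A    0  ] [ lambda ] = [ b ]

Solving the linear system:
  x*      = (-0.3125, -0.3125)
  lambda* = (1.5625)
  f(x*)   = -0.7812

x* = (-0.3125, -0.3125), lambda* = (1.5625)


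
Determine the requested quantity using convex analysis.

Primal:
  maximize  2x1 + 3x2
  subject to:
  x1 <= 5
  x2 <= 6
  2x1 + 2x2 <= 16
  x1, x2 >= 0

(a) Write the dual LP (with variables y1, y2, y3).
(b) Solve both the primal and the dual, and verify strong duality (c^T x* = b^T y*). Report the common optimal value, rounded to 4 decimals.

The standard primal-dual pair for 'max c^T x s.t. A x <= b, x >= 0' is:
  Dual:  min b^T y  s.t.  A^T y >= c,  y >= 0.

So the dual LP is:
  minimize  5y1 + 6y2 + 16y3
  subject to:
    y1 + 2y3 >= 2
    y2 + 2y3 >= 3
    y1, y2, y3 >= 0

Solving the primal: x* = (2, 6).
  primal value c^T x* = 22.
Solving the dual: y* = (0, 1, 1).
  dual value b^T y* = 22.
Strong duality: c^T x* = b^T y*. Confirmed.

22


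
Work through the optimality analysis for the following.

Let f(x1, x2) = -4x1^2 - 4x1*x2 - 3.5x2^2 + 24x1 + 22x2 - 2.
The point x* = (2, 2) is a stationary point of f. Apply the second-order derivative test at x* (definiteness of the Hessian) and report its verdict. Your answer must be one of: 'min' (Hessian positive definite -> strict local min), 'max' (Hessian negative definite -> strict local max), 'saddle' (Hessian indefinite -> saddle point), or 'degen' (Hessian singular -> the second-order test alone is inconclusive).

Compute the Hessian H = grad^2 f:
  H = [[-8, -4], [-4, -7]]
Verify stationarity: grad f(x*) = H x* + g = (0, 0).
Eigenvalues of H: -11.5311, -3.4689.
Both eigenvalues < 0, so H is negative definite -> x* is a strict local max.

max


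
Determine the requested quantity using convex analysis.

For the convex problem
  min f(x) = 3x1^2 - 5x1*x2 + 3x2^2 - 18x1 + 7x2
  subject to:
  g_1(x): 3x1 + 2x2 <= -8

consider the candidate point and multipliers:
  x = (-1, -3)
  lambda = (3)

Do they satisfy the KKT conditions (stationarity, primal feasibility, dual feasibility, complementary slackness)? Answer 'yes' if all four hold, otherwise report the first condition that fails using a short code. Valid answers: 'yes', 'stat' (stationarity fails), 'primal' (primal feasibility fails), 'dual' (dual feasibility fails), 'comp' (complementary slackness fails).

Gradient of f: grad f(x) = Q x + c = (-9, -6)
Constraint values g_i(x) = a_i^T x - b_i:
  g_1((-1, -3)) = -1
Stationarity residual: grad f(x) + sum_i lambda_i a_i = (0, 0)
  -> stationarity OK
Primal feasibility (all g_i <= 0): OK
Dual feasibility (all lambda_i >= 0): OK
Complementary slackness (lambda_i * g_i(x) = 0 for all i): FAILS

Verdict: the first failing condition is complementary_slackness -> comp.

comp


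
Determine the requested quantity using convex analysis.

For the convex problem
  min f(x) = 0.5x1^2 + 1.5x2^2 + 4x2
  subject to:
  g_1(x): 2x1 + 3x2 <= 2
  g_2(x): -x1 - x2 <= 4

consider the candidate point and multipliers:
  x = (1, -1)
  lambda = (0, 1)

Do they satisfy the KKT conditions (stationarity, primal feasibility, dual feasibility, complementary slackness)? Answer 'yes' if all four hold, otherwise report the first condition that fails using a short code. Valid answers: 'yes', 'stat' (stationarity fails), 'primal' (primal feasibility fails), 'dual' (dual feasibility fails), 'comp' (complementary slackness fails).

Gradient of f: grad f(x) = Q x + c = (1, 1)
Constraint values g_i(x) = a_i^T x - b_i:
  g_1((1, -1)) = -3
  g_2((1, -1)) = -4
Stationarity residual: grad f(x) + sum_i lambda_i a_i = (0, 0)
  -> stationarity OK
Primal feasibility (all g_i <= 0): OK
Dual feasibility (all lambda_i >= 0): OK
Complementary slackness (lambda_i * g_i(x) = 0 for all i): FAILS

Verdict: the first failing condition is complementary_slackness -> comp.

comp
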